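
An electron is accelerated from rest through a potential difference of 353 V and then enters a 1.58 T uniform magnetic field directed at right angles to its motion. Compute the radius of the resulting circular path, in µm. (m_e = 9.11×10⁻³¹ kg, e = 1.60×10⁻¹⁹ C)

The kinetic energy gained is K = qV = (1×1.60×10^-19)(353) = 5.65×10^-17 J.
v = √(2K/m) = 1.11×10^7 m/s.
r = mv/(qB) = (9.11×10^-31)(1.11×10^7) / [(1×1.60×10^-19)(1.58)] = 4.01×10^-5 m.

r ≈ 40.1 µm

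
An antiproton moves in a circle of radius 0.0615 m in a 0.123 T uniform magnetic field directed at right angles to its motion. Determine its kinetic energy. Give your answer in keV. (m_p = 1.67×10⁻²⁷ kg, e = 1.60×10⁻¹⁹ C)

v = qBr/m = (1×1.60×10^-19)(0.123)(0.0615) / (1.67×10^-27) = 7.25×10^5 m/s.
K = ½mv² = 0.5·(1.67×10^-27)·(7.25×10^5)² = 4.39×10^-16 J = 2.74 keV.

K ≈ 2.74 keV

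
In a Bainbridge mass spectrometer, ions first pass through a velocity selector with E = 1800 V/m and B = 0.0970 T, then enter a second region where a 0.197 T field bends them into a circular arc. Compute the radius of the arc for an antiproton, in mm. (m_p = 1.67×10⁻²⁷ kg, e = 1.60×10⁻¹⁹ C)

The selector passes v = E/B = 1800/0.0970 = 1.86×10^4 m/s.
In the deflection region, r = mv/(qB₂) = (1.67×10^-27)(1.86×10^4) / [(1×1.60×10^-19)(0.197)] = 9.83×10^-4 m.

r ≈ 0.983 mm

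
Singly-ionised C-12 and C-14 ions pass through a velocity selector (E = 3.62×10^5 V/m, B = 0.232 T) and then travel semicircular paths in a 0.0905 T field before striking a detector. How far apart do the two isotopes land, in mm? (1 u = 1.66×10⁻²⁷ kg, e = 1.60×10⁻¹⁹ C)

Both emerge at v = E/B₁ = 1.56×10^6 m/s.
r = mv/(qB₂), so r₁ = 2.147 m and r₂ = 2.504 m, giving Δr = 0.358 m.
After a semicircle each ion lands a diameter 2r from the entry slit, so the separation is 2Δr = 0.716 m.

Δd ≈ 716 mm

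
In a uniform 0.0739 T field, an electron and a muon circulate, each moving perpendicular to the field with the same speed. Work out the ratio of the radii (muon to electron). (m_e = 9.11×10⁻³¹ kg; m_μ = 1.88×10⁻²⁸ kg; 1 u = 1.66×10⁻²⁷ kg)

ratio ≈ 206

r = mv/(qB) ⇒ at equal v, r ∝ m/q.
r_{muon}/r_{electron} = 206.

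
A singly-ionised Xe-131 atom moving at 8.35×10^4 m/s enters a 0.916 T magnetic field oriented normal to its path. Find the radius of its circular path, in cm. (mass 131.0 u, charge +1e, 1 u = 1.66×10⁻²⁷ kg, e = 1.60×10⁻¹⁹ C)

The magnetic force provides the centripetal force: qvB = mv²/r, so r = mv/(qB).
r = (2.17×10^-25 kg)(8.35×10^4 m/s) / [(1×1.60×10^-19 C)(0.916 T)] = 0.124 m.

r ≈ 12.4 cm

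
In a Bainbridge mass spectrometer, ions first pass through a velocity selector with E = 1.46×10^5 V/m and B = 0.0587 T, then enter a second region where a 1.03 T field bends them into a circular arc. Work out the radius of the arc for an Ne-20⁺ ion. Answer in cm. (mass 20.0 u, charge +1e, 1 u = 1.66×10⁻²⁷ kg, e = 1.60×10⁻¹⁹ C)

The selector passes v = E/B = 1.46×10^5/0.0587 = 2.49×10^6 m/s.
In the deflection region, r = mv/(qB₂) = (3.32×10^-26)(2.49×10^6) / [(1×1.60×10^-19)(1.03)] = 0.501 m.

r ≈ 50.1 cm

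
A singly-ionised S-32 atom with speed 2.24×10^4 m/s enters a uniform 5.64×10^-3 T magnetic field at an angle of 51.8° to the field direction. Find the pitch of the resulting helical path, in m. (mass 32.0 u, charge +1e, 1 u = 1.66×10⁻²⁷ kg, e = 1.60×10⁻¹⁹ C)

The velocity component along B is v∥ = v cos51.8° = 1.39×10^4 m/s.
The cyclotron period T = 2πm/(qB) = 3.70×10^-4 s is set by m, q, B alone.
Pitch = v∥·T = (1.39×10^4)(3.70×10^-4) = 5.12 m.

pitch ≈ 5.12 m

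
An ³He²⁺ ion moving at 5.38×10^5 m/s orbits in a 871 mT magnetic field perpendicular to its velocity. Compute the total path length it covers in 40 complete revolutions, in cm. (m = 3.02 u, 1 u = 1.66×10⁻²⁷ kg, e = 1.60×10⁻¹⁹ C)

r = mv/(qB) = 9.68×10^-3 m, so one revolution covers 2πr = 0.0608 m.
In 40 revolutions: L = 40·2πr = 2.43 m.

L ≈ 243 cm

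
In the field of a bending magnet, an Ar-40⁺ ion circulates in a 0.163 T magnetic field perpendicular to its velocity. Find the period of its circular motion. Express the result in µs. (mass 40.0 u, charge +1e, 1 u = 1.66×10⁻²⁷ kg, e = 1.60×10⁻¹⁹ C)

The cyclotron period is independent of speed: T = 2πm/(qB).
T = 2π(6.64×10^-26) / [(1×1.60×10^-19)(0.163)] = 1.60×10^-5 s.

T ≈ 16.0 µs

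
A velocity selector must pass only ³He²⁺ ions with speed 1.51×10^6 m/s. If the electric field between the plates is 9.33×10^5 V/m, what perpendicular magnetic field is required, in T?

B ≈ 0.618 T

qE = qvB ⇒ B = E/v = (9.33×10^5) / (1.51×10^6) = 0.618 T.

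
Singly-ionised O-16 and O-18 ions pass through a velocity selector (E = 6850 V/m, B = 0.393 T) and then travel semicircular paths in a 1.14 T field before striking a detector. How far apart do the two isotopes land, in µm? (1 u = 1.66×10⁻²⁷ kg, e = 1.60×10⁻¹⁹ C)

Both emerge at v = E/B₁ = 1.74×10^4 m/s.
r = mv/(qB₂), so r₁ = 2.538×10^-3 m and r₂ = 2.855×10^-3 m, giving Δr = 3.17×10^-4 m.
After a semicircle each ion lands a diameter 2r from the entry slit, so the separation is 2Δr = 6.35×10^-4 m.

Δd ≈ 635 µm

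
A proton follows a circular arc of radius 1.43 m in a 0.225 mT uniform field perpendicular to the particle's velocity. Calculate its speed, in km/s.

v ≈ 30.8 km/s

From qvB = mv²/r, v = qBr/m.
v = (1×1.60×10^-19)(2.25×10^-4)(1.43) / (1.67×10^-27) = 3.08×10^4 m/s.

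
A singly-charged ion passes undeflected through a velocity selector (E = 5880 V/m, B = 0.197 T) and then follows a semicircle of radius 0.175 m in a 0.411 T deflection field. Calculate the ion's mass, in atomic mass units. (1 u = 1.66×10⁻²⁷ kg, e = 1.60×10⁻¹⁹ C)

m ≈ 232 u

v = E/B₁ = 2.98×10^4 m/s.
From r = mv/(qB₂), m = qB₂r/v = (1×1.60×10^-19)(0.411)(0.175) / (2.98×10^4) = 3.86×10^-25 kg.
In atomic mass units: m = 3.86×10^-25 / 1.66×10^-27 = 232 u.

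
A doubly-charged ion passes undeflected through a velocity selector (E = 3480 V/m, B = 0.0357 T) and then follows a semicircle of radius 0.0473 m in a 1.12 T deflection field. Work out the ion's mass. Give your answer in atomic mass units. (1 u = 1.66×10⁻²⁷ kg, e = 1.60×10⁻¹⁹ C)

m ≈ 105 u

v = E/B₁ = 9.75×10^4 m/s.
From r = mv/(qB₂), m = qB₂r/v = (2×1.60×10^-19)(1.12)(0.0473) / (9.75×10^4) = 1.74×10^-25 kg.
In atomic mass units: m = 1.74×10^-25 / 1.66×10^-27 = 105 u.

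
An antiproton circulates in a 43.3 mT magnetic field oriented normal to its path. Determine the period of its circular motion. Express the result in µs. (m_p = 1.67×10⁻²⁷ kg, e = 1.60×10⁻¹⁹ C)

T ≈ 1.51 µs

The cyclotron period is independent of speed: T = 2πm/(qB).
T = 2π(1.67×10^-27) / [(1×1.60×10^-19)(0.0433)] = 1.51×10^-6 s.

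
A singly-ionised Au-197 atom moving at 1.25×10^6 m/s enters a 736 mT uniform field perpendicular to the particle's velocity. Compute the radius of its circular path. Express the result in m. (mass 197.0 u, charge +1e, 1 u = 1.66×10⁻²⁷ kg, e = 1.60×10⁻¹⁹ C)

The magnetic force provides the centripetal force: qvB = mv²/r, so r = mv/(qB).
r = (3.27×10^-25 kg)(1.25×10^6 m/s) / [(1×1.60×10^-19 C)(0.736 T)] = 3.47 m.

r ≈ 3.47 m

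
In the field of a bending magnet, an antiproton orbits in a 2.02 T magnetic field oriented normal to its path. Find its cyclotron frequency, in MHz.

f ≈ 30.8 MHz

f = qB/(2πm) = (1×1.60×10^-19)(2.02) / [2π(1.67×10^-27)] = 3.08×10^7 Hz.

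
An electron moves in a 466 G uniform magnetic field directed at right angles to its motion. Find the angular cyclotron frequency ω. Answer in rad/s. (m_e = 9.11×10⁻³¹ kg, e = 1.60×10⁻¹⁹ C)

ω ≈ 8.18×10^9 rad/s

ω = qB/m = (1×1.60×10^-19)(0.0466) / (9.11×10^-31) = 8.18×10^9 rad/s.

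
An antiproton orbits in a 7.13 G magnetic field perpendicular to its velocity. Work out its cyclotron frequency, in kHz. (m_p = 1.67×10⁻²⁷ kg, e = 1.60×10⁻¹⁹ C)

f ≈ 10.9 kHz

f = qB/(2πm) = (1×1.60×10^-19)(7.13×10^-4) / [2π(1.67×10^-27)] = 1.09×10^4 Hz.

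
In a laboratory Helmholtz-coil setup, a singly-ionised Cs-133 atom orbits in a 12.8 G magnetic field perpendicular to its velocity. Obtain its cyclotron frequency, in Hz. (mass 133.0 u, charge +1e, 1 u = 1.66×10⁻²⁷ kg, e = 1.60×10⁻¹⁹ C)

f = qB/(2πm) = (1×1.60×10^-19)(1.28×10^-3) / [2π(2.21×10^-25)] = 148 Hz.

f ≈ 148 Hz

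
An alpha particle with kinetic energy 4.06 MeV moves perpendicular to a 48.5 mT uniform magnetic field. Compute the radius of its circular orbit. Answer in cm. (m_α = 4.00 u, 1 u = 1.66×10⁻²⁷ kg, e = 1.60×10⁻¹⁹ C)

Convert the energy: K = 4.06 MeV = 6.50×10^-13 J.
v = √(2K/m) = √(2·6.50×10^-13/6.64×10^-27) = 1.40×10^7 m/s.
r = mv/(qB) = (6.64×10^-27)(1.40×10^7) / [(2×1.60×10^-19)(0.0485)] = 5.98 m.

r ≈ 598 cm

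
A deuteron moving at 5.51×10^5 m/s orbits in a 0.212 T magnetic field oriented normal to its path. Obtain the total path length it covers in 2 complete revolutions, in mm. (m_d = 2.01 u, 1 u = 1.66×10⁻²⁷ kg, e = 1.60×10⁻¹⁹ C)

r = mv/(qB) = 0.0542 m, so one revolution covers 2πr = 0.341 m.
In 2 revolutions: L = 2·2πr = 0.681 m.

L ≈ 681 mm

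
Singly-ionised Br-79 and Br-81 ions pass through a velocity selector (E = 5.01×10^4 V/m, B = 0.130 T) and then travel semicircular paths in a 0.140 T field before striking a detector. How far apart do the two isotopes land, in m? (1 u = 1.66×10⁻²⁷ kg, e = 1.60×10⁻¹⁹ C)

Δd ≈ 0.114 m

Both emerge at v = E/B₁ = 3.85×10^5 m/s.
r = mv/(qB₂), so r₁ = 2.2562 m and r₂ = 2.3133 m, giving Δr = 0.0571 m.
After a semicircle each ion lands a diameter 2r from the entry slit, so the separation is 2Δr = 0.114 m.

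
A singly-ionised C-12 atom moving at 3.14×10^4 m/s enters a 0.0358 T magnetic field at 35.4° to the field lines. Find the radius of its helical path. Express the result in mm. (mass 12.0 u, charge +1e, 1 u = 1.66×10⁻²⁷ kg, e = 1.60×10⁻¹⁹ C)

Only the perpendicular component v⊥ = v sin35.4° = 1.82×10^4 m/s is bent by the field.
r = m v⊥ /(qB) = (1.99×10^-26)(1.82×10^4) / [(1×1.60×10^-19)(0.0358)] = 0.0633 m.

r ≈ 63.3 mm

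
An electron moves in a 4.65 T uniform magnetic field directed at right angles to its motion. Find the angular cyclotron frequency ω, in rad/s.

ω ≈ 8.17×10^11 rad/s

ω = qB/m = (1×1.60×10^-19)(4.65) / (9.11×10^-31) = 8.17×10^11 rad/s.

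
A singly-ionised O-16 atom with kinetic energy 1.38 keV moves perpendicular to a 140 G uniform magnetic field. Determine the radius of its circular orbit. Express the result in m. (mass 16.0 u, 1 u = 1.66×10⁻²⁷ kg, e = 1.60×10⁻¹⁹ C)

r ≈ 1.53 m

Convert the energy: K = 1.38 keV = 2.21×10^-16 J.
v = √(2K/m) = √(2·2.21×10^-16/2.66×10^-26) = 1.29×10^5 m/s.
r = mv/(qB) = (2.66×10^-26)(1.29×10^5) / [(1×1.60×10^-19)(0.0140)] = 1.53 m.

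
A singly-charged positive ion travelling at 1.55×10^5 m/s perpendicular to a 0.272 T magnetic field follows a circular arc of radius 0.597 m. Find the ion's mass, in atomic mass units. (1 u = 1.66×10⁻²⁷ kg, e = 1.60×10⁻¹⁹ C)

m ≈ 101 u

qvB = mv²/r ⇒ m = qBr/v.
m = (1×1.60×10^-19)(0.272)(0.597) / (1.55×10^5) = 1.68×10^-25 kg = 101 u.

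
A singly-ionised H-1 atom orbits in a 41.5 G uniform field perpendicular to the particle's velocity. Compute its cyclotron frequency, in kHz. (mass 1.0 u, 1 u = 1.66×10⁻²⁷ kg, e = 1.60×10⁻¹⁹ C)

f = qB/(2πm) = (1×1.60×10^-19)(4.15×10^-3) / [2π(1.66×10^-27)] = 6.37×10^4 Hz.

f ≈ 63.7 kHz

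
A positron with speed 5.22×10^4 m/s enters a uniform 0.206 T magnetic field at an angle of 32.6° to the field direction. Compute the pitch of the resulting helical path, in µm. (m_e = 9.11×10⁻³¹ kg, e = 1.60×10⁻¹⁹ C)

pitch ≈ 7.64 µm

The velocity component along B is v∥ = v cos32.6° = 4.40×10^4 m/s.
The cyclotron period T = 2πm/(qB) = 1.74×10^-10 s is set by m, q, B alone.
Pitch = v∥·T = (4.40×10^4)(1.74×10^-10) = 7.64×10^-6 m.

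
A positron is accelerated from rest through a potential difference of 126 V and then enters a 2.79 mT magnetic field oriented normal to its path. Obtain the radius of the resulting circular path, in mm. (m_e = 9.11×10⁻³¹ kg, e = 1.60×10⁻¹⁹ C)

r ≈ 13.6 mm

The kinetic energy gained is K = qV = (1×1.60×10^-19)(126) = 2.02×10^-17 J.
v = √(2K/m) = 6.65×10^6 m/s.
r = mv/(qB) = (9.11×10^-31)(6.65×10^6) / [(1×1.60×10^-19)(2.79×10^-3)] = 0.0136 m.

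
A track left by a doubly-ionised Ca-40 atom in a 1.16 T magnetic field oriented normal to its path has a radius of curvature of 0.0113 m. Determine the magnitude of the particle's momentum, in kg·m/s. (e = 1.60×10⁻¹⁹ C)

Since qvB = mv²/r, the momentum p = mv = qBr.
p = (2×1.60×10^-19)(1.16)(0.0113) = 4.19×10^-21 kg·m/s.

p ≈ 4.19×10^-21 kg·m/s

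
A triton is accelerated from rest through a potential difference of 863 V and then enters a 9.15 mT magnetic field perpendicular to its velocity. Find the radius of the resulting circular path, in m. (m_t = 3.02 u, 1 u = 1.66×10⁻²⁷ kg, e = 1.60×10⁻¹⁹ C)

r ≈ 0.804 m

The kinetic energy gained is K = qV = (1×1.60×10^-19)(863) = 1.38×10^-16 J.
v = √(2K/m) = 2.35×10^5 m/s.
r = mv/(qB) = (5.01×10^-27)(2.35×10^5) / [(1×1.60×10^-19)(9.15×10^-3)] = 0.804 m.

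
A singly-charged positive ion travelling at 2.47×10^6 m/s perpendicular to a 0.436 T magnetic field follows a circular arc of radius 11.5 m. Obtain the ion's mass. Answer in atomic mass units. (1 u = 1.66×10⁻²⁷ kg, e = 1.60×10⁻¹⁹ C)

qvB = mv²/r ⇒ m = qBr/v.
m = (1×1.60×10^-19)(0.436)(11.5) / (2.47×10^6) = 3.25×10^-25 kg = 196 u.

m ≈ 196 u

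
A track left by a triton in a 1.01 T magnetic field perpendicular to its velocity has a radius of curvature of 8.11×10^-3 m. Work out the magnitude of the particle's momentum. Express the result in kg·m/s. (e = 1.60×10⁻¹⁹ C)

Since qvB = mv²/r, the momentum p = mv = qBr.
p = (1×1.60×10^-19)(1.01)(8.11×10^-3) = 1.31×10^-21 kg·m/s.

p ≈ 1.31×10^-21 kg·m/s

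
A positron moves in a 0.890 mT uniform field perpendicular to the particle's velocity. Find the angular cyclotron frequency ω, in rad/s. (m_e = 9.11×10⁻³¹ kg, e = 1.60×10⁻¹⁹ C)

ω ≈ 1.56×10^8 rad/s

ω = qB/m = (1×1.60×10^-19)(8.90×10^-4) / (9.11×10^-31) = 1.56×10^8 rad/s.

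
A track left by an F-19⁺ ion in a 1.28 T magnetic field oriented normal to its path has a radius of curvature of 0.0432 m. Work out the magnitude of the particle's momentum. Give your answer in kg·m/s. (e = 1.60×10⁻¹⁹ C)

p ≈ 8.85×10^-21 kg·m/s

Since qvB = mv²/r, the momentum p = mv = qBr.
p = (1×1.60×10^-19)(1.28)(0.0432) = 8.85×10^-21 kg·m/s.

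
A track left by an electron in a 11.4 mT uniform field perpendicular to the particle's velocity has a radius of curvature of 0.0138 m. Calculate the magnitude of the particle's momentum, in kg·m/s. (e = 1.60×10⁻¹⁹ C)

Since qvB = mv²/r, the momentum p = mv = qBr.
p = (1×1.60×10^-19)(0.0114)(0.0138) = 2.52×10^-23 kg·m/s.

p ≈ 2.52×10^-23 kg·m/s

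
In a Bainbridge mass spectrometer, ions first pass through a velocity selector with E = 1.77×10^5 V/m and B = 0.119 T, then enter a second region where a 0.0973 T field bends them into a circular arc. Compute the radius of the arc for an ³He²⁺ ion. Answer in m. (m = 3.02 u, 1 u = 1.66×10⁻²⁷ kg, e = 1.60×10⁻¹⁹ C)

The selector passes v = E/B = 1.77×10^5/0.119 = 1.49×10^6 m/s.
In the deflection region, r = mv/(qB₂) = (5.01×10^-27)(1.49×10^6) / [(2×1.60×10^-19)(0.0973)] = 0.239 m.

r ≈ 0.239 m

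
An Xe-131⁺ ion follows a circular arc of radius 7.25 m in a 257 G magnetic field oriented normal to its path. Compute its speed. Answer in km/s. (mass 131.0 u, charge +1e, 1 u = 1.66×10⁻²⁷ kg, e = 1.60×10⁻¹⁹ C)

From qvB = mv²/r, v = qBr/m.
v = (1×1.60×10^-19)(0.0257)(7.25) / (2.17×10^-25) = 1.37×10^5 m/s.

v ≈ 137 km/s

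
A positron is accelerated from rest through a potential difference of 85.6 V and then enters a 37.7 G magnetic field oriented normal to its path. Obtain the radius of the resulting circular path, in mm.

r ≈ 8.28 mm

The kinetic energy gained is K = qV = (1×1.60×10^-19)(85.6) = 1.37×10^-17 J.
v = √(2K/m) = 5.48×10^6 m/s.
r = mv/(qB) = (9.11×10^-31)(5.48×10^6) / [(1×1.60×10^-19)(3.77×10^-3)] = 8.28×10^-3 m.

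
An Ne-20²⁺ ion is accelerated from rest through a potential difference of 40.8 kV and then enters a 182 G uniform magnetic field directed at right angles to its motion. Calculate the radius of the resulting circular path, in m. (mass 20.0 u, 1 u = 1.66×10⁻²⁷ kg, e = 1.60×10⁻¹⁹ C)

The kinetic energy gained is K = qV = (2×1.60×10^-19)(4.08×10^4) = 1.31×10^-14 J.
v = √(2K/m) = 8.87×10^5 m/s.
r = mv/(qB) = (3.32×10^-26)(8.87×10^5) / [(2×1.60×10^-19)(0.0182)] = 5.06 m.

r ≈ 5.06 m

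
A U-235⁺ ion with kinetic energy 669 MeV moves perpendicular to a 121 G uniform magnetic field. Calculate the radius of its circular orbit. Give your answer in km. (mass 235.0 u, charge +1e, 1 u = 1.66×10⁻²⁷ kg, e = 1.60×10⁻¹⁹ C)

Convert the energy: K = 669 MeV = 1.07×10^-10 J.
v = √(2K/m) = √(2·1.07×10^-10/3.90×10^-25) = 2.34×10^7 m/s.
r = mv/(qB) = (3.90×10^-25)(2.34×10^7) / [(1×1.60×10^-19)(0.0121)] = 4720 m.

r ≈ 4.72 km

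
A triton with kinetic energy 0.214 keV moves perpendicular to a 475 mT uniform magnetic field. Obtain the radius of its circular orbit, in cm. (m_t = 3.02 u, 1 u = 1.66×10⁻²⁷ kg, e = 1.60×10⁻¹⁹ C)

r ≈ 0.771 cm

Convert the energy: K = 0.214 keV = 3.42×10^-17 J.
v = √(2K/m) = √(2·3.42×10^-17/5.01×10^-27) = 1.17×10^5 m/s.
r = mv/(qB) = (5.01×10^-27)(1.17×10^5) / [(1×1.60×10^-19)(0.475)] = 7.71×10^-3 m.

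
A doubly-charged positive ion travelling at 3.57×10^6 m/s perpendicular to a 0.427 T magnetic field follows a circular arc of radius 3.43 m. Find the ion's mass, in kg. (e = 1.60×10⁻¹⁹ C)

m ≈ 1.31×10^-25 kg

qvB = mv²/r ⇒ m = qBr/v.
m = (2×1.60×10^-19)(0.427)(3.43) / (3.57×10^6) = 1.31×10^-25 kg.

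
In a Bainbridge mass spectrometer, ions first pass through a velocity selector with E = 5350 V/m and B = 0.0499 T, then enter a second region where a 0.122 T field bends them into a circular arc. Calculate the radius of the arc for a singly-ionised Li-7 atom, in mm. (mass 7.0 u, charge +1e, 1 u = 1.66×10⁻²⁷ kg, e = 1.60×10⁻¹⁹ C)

r ≈ 63.8 mm

The selector passes v = E/B = 5350/0.0499 = 1.07×10^5 m/s.
In the deflection region, r = mv/(qB₂) = (1.16×10^-26)(1.07×10^5) / [(1×1.60×10^-19)(0.122)] = 0.0638 m.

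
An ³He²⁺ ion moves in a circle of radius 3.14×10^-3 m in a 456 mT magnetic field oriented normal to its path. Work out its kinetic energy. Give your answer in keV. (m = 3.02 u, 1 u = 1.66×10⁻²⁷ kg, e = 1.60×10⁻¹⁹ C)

K ≈ 0.131 keV

v = qBr/m = (2×1.60×10^-19)(0.456)(3.14×10^-3) / (5.01×10^-27) = 9.14×10^4 m/s.
K = ½mv² = 0.5·(5.01×10^-27)·(9.14×10^4)² = 2.09×10^-17 J = 0.131 keV.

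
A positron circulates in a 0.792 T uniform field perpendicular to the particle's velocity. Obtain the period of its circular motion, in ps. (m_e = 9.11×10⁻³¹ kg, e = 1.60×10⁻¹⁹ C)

T ≈ 45.2 ps

The cyclotron period is independent of speed: T = 2πm/(qB).
T = 2π(9.11×10^-31) / [(1×1.60×10^-19)(0.792)] = 4.52×10^-11 s.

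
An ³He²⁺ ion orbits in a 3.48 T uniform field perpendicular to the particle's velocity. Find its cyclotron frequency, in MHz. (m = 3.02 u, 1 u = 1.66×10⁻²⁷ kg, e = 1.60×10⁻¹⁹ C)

f ≈ 35.4 MHz

f = qB/(2πm) = (2×1.60×10^-19)(3.48) / [2π(5.01×10^-27)] = 3.54×10^7 Hz.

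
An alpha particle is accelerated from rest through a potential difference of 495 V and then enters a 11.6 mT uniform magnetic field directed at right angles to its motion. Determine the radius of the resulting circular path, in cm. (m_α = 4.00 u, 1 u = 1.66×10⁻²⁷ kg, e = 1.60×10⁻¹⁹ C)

The kinetic energy gained is K = qV = (2×1.60×10^-19)(495) = 1.58×10^-16 J.
v = √(2K/m) = 2.18×10^5 m/s.
r = mv/(qB) = (6.64×10^-27)(2.18×10^5) / [(2×1.60×10^-19)(0.0116)] = 0.391 m.

r ≈ 39.1 cm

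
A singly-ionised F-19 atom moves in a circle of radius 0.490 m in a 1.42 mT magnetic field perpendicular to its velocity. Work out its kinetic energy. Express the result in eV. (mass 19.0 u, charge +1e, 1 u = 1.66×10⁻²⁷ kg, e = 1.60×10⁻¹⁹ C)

v = qBr/m = (1×1.60×10^-19)(1.42×10^-3)(0.490) / (3.15×10^-26) = 3530 m/s.
K = ½mv² = 0.5·(3.15×10^-26)·(3530)² = 1.96×10^-19 J = 1.23 eV.

K ≈ 1.23 eV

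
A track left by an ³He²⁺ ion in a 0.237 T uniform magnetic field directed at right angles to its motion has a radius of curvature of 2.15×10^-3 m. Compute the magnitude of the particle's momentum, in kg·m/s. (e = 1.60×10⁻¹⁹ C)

p ≈ 1.63×10^-22 kg·m/s

Since qvB = mv²/r, the momentum p = mv = qBr.
p = (2×1.60×10^-19)(0.237)(2.15×10^-3) = 1.63×10^-22 kg·m/s.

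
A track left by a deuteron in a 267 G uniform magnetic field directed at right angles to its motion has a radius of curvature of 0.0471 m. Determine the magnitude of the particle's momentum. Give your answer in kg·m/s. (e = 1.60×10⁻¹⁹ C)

Since qvB = mv²/r, the momentum p = mv = qBr.
p = (1×1.60×10^-19)(0.0267)(0.0471) = 2.01×10^-22 kg·m/s.

p ≈ 2.01×10^-22 kg·m/s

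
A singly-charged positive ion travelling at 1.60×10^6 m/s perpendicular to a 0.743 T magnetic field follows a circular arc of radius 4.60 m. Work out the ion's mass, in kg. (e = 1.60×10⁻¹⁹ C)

m ≈ 3.42×10^-25 kg

qvB = mv²/r ⇒ m = qBr/v.
m = (1×1.60×10^-19)(0.743)(4.60) / (1.60×10^6) = 3.42×10^-25 kg.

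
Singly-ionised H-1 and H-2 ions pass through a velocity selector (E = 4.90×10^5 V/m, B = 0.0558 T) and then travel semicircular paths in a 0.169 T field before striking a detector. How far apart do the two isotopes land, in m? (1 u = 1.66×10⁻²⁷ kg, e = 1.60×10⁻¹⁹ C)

Δd ≈ 1.08 m

Both emerge at v = E/B₁ = 8.78×10^6 m/s.
r = mv/(qB₂), so r₁ = 0.5391 m and r₂ = 1.078 m, giving Δr = 0.539 m.
After a semicircle each ion lands a diameter 2r from the entry slit, so the separation is 2Δr = 1.08 m.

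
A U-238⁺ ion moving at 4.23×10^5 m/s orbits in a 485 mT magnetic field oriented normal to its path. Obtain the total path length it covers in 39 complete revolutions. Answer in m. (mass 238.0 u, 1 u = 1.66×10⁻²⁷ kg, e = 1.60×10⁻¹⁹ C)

r = mv/(qB) = 2.15 m, so one revolution covers 2πr = 13.5 m.
In 39 revolutions: L = 39·2πr = 528 m.

L ≈ 528 m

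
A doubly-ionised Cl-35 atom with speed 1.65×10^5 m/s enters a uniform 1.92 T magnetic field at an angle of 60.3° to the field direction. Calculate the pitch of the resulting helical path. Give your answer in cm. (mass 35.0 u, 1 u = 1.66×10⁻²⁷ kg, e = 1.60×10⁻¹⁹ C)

pitch ≈ 4.86 cm

The velocity component along B is v∥ = v cos60.3° = 8.18×10^4 m/s.
The cyclotron period T = 2πm/(qB) = 5.94×10^-7 s is set by m, q, B alone.
Pitch = v∥·T = (8.18×10^4)(5.94×10^-7) = 0.0486 m.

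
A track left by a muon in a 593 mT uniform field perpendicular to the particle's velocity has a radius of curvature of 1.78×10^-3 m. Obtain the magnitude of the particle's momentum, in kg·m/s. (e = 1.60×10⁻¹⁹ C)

Since qvB = mv²/r, the momentum p = mv = qBr.
p = (1×1.60×10^-19)(0.593)(1.78×10^-3) = 1.69×10^-22 kg·m/s.

p ≈ 1.69×10^-22 kg·m/s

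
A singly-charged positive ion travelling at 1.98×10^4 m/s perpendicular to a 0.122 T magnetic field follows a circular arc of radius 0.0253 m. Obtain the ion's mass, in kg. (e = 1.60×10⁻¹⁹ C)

qvB = mv²/r ⇒ m = qBr/v.
m = (1×1.60×10^-19)(0.122)(0.0253) / (1.98×10^4) = 2.49×10^-26 kg.

m ≈ 2.49×10^-26 kg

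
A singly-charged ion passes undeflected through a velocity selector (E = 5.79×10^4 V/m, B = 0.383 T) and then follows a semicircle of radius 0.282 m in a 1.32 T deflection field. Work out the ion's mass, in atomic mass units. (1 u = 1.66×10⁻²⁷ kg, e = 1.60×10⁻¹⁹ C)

v = E/B₁ = 1.51×10^5 m/s.
From r = mv/(qB₂), m = qB₂r/v = (1×1.60×10^-19)(1.32)(0.282) / (1.51×10^5) = 3.94×10^-25 kg.
In atomic mass units: m = 3.94×10^-25 / 1.66×10^-27 = 237 u.

m ≈ 237 u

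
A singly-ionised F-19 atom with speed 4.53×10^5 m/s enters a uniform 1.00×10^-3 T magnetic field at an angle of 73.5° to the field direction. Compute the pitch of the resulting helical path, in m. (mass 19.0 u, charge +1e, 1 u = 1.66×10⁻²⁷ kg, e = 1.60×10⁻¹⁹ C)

The velocity component along B is v∥ = v cos73.5° = 1.29×10^5 m/s.
The cyclotron period T = 2πm/(qB) = 1.24×10^-3 s is set by m, q, B alone.
Pitch = v∥·T = (1.29×10^5)(1.24×10^-3) = 159 m.

pitch ≈ 159 m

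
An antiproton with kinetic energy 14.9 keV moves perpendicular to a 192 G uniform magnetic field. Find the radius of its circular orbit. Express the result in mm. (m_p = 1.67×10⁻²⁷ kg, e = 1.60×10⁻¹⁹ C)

Convert the energy: K = 14.9 keV = 2.38×10^-15 J.
v = √(2K/m) = √(2·2.38×10^-15/1.67×10^-27) = 1.69×10^6 m/s.
r = mv/(qB) = (1.67×10^-27)(1.69×10^6) / [(1×1.60×10^-19)(0.0192)] = 0.919 m.

r ≈ 919 mm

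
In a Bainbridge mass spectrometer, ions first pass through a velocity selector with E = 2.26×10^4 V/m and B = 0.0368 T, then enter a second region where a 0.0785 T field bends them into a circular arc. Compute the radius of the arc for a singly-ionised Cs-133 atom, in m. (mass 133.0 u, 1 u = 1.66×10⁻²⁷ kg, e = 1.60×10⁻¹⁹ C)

r ≈ 10.8 m

The selector passes v = E/B = 2.26×10^4/0.0368 = 6.14×10^5 m/s.
In the deflection region, r = mv/(qB₂) = (2.21×10^-25)(6.14×10^5) / [(1×1.60×10^-19)(0.0785)] = 10.8 m.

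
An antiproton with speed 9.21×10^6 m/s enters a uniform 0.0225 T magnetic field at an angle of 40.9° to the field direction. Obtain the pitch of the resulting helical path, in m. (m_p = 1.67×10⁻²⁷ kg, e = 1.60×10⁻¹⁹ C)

pitch ≈ 20.3 m

The velocity component along B is v∥ = v cos40.9° = 6.96×10^6 m/s.
The cyclotron period T = 2πm/(qB) = 2.91×10^-6 s is set by m, q, B alone.
Pitch = v∥·T = (6.96×10^6)(2.91×10^-6) = 20.3 m.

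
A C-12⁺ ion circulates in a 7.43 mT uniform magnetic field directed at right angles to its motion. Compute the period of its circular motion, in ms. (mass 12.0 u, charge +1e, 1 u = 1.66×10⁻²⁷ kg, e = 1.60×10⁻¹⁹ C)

The cyclotron period is independent of speed: T = 2πm/(qB).
T = 2π(1.99×10^-26) / [(1×1.60×10^-19)(7.43×10^-3)] = 1.05×10^-4 s.

T ≈ 0.105 ms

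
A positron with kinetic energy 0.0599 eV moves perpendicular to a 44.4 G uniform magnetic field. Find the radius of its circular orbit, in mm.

r ≈ 0.186 mm

Convert the energy: K = 0.0599 eV = 9.58×10^-21 J.
v = √(2K/m) = √(2·9.58×10^-21/9.11×10^-31) = 1.45×10^5 m/s.
r = mv/(qB) = (9.11×10^-31)(1.45×10^5) / [(1×1.60×10^-19)(4.44×10^-3)] = 1.86×10^-4 m.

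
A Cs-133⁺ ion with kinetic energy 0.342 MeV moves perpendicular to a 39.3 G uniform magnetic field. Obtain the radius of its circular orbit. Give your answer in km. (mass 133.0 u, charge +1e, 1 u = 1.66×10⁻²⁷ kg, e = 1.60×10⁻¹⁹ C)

r ≈ 0.247 km

Convert the energy: K = 0.342 MeV = 5.47×10^-14 J.
v = √(2K/m) = √(2·5.47×10^-14/2.21×10^-25) = 7.04×10^5 m/s.
r = mv/(qB) = (2.21×10^-25)(7.04×10^5) / [(1×1.60×10^-19)(3.93×10^-3)] = 247 m.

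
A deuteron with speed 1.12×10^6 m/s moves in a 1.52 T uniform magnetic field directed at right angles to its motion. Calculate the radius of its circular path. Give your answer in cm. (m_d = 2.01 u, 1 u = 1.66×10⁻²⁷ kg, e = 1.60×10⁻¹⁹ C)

r ≈ 1.54 cm

The magnetic force provides the centripetal force: qvB = mv²/r, so r = mv/(qB).
r = (3.34×10^-27 kg)(1.12×10^6 m/s) / [(1×1.60×10^-19 C)(1.52 T)] = 0.0154 m.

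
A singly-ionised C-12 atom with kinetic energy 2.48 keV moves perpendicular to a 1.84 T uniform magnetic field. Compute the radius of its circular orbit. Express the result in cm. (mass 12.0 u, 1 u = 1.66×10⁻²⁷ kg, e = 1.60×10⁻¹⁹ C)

r ≈ 1.35 cm

Convert the energy: K = 2.48 keV = 3.97×10^-16 J.
v = √(2K/m) = √(2·3.97×10^-16/1.99×10^-26) = 2.00×10^5 m/s.
r = mv/(qB) = (1.99×10^-26)(2.00×10^5) / [(1×1.60×10^-19)(1.84)] = 0.0135 m.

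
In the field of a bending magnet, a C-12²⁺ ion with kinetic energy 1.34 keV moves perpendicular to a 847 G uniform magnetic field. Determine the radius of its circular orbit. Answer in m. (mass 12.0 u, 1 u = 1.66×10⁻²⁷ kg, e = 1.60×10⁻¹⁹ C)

Convert the energy: K = 1.34 keV = 2.14×10^-16 J.
v = √(2K/m) = √(2·2.14×10^-16/1.99×10^-26) = 1.47×10^5 m/s.
r = mv/(qB) = (1.99×10^-26)(1.47×10^5) / [(2×1.60×10^-19)(0.0847)] = 0.108 m.

r ≈ 0.108 m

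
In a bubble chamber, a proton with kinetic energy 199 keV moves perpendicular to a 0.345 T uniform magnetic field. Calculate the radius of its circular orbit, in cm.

r ≈ 18.7 cm

Convert the energy: K = 199 keV = 3.18×10^-14 J.
v = √(2K/m) = √(2·3.18×10^-14/1.67×10^-27) = 6.18×10^6 m/s.
r = mv/(qB) = (1.67×10^-27)(6.18×10^6) / [(1×1.60×10^-19)(0.345)] = 0.187 m.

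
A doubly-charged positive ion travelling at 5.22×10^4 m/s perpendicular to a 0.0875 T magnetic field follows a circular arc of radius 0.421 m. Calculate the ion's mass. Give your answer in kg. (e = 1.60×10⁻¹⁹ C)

m ≈ 2.26×10^-25 kg

qvB = mv²/r ⇒ m = qBr/v.
m = (2×1.60×10^-19)(0.0875)(0.421) / (5.22×10^4) = 2.26×10^-25 kg.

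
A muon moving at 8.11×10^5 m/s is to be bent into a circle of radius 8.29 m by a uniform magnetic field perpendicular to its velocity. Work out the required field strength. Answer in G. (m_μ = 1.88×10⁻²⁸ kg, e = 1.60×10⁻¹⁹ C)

qvB = mv²/r gives B = mv/(qr).
B = (1.88×10^-28)(8.11×10^5) / [(1×1.60×10^-19)(8.29)] = 1.15×10^-4 T.

B ≈ 1.15 G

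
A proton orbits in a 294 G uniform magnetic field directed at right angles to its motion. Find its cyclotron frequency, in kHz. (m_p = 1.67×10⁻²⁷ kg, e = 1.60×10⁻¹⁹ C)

f ≈ 448 kHz

f = qB/(2πm) = (1×1.60×10^-19)(0.0294) / [2π(1.67×10^-27)] = 4.48×10^5 Hz.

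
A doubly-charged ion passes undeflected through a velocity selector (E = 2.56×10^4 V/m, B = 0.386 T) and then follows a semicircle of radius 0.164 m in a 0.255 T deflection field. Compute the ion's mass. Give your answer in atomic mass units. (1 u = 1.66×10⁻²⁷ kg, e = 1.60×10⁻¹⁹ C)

m ≈ 122 u

v = E/B₁ = 6.63×10^4 m/s.
From r = mv/(qB₂), m = qB₂r/v = (2×1.60×10^-19)(0.255)(0.164) / (6.63×10^4) = 2.02×10^-25 kg.
In atomic mass units: m = 2.02×10^-25 / 1.66×10^-27 = 122 u.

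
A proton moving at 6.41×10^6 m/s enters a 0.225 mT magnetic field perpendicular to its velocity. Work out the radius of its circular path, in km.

The magnetic force provides the centripetal force: qvB = mv²/r, so r = mv/(qB).
r = (1.67×10^-27 kg)(6.41×10^6 m/s) / [(1×1.60×10^-19 C)(2.25×10^-4 T)] = 297 m.

r ≈ 0.297 km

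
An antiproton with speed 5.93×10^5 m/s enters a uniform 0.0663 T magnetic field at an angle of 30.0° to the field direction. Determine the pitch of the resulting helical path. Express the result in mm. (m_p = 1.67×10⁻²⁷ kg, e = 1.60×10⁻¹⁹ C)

pitch ≈ 508 mm

The velocity component along B is v∥ = v cos30.0° = 5.14×10^5 m/s.
The cyclotron period T = 2πm/(qB) = 9.89×10^-7 s is set by m, q, B alone.
Pitch = v∥·T = (5.14×10^5)(9.89×10^-7) = 0.508 m.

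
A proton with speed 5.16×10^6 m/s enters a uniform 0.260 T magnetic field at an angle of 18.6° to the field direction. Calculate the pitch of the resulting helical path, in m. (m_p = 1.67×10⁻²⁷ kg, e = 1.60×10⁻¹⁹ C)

The velocity component along B is v∥ = v cos18.6° = 4.89×10^6 m/s.
The cyclotron period T = 2πm/(qB) = 2.52×10^-7 s is set by m, q, B alone.
Pitch = v∥·T = (4.89×10^6)(2.52×10^-7) = 1.23 m.

pitch ≈ 1.23 m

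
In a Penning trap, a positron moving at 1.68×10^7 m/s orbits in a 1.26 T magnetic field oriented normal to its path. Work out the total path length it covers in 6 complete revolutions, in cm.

r = mv/(qB) = 7.59×10^-5 m, so one revolution covers 2πr = 4.77×10^-4 m.
In 6 revolutions: L = 6·2πr = 2.86×10^-3 m.

L ≈ 0.286 cm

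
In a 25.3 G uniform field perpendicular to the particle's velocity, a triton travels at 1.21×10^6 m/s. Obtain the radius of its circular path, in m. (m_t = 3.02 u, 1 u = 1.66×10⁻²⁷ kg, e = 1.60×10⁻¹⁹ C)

The magnetic force provides the centripetal force: qvB = mv²/r, so r = mv/(qB).
r = (5.01×10^-27 kg)(1.21×10^6 m/s) / [(1×1.60×10^-19 C)(2.53×10^-3 T)] = 15.0 m.

r ≈ 15.0 m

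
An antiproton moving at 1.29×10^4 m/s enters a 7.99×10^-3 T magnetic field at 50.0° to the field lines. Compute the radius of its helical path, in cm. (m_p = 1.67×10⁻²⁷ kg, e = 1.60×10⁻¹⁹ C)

r ≈ 1.29 cm

Only the perpendicular component v⊥ = v sin50.0° = 9880 m/s is bent by the field.
r = m v⊥ /(qB) = (1.67×10^-27)(9880) / [(1×1.60×10^-19)(7.99×10^-3)] = 0.0129 m.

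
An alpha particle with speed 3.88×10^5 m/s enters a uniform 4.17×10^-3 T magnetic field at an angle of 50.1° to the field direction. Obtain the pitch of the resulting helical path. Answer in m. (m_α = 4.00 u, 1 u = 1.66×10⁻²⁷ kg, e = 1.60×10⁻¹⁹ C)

pitch ≈ 7.78 m

The velocity component along B is v∥ = v cos50.1° = 2.49×10^5 m/s.
The cyclotron period T = 2πm/(qB) = 3.13×10^-5 s is set by m, q, B alone.
Pitch = v∥·T = (2.49×10^5)(3.13×10^-5) = 7.78 m.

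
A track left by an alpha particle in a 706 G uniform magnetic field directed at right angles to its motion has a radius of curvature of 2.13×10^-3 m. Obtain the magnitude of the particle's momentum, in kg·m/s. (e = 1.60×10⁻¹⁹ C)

Since qvB = mv²/r, the momentum p = mv = qBr.
p = (2×1.60×10^-19)(0.0706)(2.13×10^-3) = 4.81×10^-23 kg·m/s.

p ≈ 4.81×10^-23 kg·m/s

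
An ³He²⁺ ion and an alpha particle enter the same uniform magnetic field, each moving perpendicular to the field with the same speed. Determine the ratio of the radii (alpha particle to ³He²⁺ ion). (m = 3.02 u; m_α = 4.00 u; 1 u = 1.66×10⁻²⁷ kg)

r = mv/(qB) ⇒ at equal v, r ∝ m/q.
r_{alpha particle}/r_{³He²⁺ ion} = 1.32.

ratio ≈ 1.32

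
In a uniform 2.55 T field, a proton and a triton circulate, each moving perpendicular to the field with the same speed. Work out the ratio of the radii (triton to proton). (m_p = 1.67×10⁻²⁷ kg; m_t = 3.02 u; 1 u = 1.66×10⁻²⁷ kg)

ratio ≈ 3.00

r = mv/(qB) ⇒ at equal v, r ∝ m/q.
r_{triton}/r_{proton} = 3.00.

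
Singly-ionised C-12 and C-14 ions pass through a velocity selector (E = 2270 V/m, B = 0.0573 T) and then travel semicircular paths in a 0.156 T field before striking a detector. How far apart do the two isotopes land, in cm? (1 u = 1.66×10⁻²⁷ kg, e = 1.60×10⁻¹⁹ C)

Δd ≈ 1.05 cm

Both emerge at v = E/B₁ = 3.96×10^4 m/s.
r = mv/(qB₂), so r₁ = 0.03162 m and r₂ = 0.03689 m, giving Δr = 5.27×10^-3 m.
After a semicircle each ion lands a diameter 2r from the entry slit, so the separation is 2Δr = 0.0105 m.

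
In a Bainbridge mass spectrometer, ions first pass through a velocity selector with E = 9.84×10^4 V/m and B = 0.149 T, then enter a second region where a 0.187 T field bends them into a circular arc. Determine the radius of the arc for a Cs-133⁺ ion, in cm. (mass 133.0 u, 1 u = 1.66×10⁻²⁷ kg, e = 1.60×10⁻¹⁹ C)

The selector passes v = E/B = 9.84×10^4/0.149 = 6.60×10^5 m/s.
In the deflection region, r = mv/(qB₂) = (2.21×10^-25)(6.60×10^5) / [(1×1.60×10^-19)(0.187)] = 4.87 m.

r ≈ 487 cm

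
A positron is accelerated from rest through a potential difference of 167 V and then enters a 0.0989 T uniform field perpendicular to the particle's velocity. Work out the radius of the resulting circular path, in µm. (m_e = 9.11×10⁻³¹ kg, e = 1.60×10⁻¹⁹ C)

r ≈ 441 µm

The kinetic energy gained is K = qV = (1×1.60×10^-19)(167) = 2.67×10^-17 J.
v = √(2K/m) = 7.66×10^6 m/s.
r = mv/(qB) = (9.11×10^-31)(7.66×10^6) / [(1×1.60×10^-19)(0.0989)] = 4.41×10^-4 m.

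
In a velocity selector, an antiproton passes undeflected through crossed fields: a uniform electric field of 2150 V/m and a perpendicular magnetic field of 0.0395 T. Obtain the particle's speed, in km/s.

For zero net force, qE = qvB, so v = E/B.
v = (2150) / (0.0395) = 5.44×10^4 m/s.

v ≈ 54.4 km/s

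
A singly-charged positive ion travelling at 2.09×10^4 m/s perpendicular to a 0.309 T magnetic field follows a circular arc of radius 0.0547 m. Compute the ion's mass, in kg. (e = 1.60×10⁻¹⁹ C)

m ≈ 1.29×10^-25 kg

qvB = mv²/r ⇒ m = qBr/v.
m = (1×1.60×10^-19)(0.309)(0.0547) / (2.09×10^4) = 1.29×10^-25 kg.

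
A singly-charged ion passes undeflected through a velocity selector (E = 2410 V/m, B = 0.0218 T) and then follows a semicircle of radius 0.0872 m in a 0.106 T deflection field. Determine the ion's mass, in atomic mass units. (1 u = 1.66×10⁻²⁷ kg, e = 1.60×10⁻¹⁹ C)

v = E/B₁ = 1.11×10^5 m/s.
From r = mv/(qB₂), m = qB₂r/v = (1×1.60×10^-19)(0.106)(0.0872) / (1.11×10^5) = 1.34×10^-26 kg.
In atomic mass units: m = 1.34×10^-26 / 1.66×10^-27 = 8.06 u.

m ≈ 8.06 u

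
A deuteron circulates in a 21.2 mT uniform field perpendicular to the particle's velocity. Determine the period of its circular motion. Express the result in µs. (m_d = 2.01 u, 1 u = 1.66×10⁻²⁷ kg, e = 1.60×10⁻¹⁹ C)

T ≈ 6.18 µs

The cyclotron period is independent of speed: T = 2πm/(qB).
T = 2π(3.34×10^-27) / [(1×1.60×10^-19)(0.0212)] = 6.18×10^-6 s.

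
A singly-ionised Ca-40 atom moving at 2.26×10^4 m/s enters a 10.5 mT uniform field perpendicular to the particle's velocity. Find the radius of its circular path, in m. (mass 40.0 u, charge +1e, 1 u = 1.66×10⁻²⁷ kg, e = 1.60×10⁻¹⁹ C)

r ≈ 0.893 m

The magnetic force provides the centripetal force: qvB = mv²/r, so r = mv/(qB).
r = (6.64×10^-26 kg)(2.26×10^4 m/s) / [(1×1.60×10^-19 C)(0.0105 T)] = 0.893 m.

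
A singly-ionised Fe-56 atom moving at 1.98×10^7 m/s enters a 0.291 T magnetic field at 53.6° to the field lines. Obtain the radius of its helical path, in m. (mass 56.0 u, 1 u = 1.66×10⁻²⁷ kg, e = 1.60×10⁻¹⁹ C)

r ≈ 31.8 m

Only the perpendicular component v⊥ = v sin53.6° = 1.59×10^7 m/s is bent by the field.
r = m v⊥ /(qB) = (9.30×10^-26)(1.59×10^7) / [(1×1.60×10^-19)(0.291)] = 31.8 m.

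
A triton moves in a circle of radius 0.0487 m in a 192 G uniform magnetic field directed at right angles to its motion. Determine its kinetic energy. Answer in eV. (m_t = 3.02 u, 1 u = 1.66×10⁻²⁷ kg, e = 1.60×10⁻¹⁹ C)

v = qBr/m = (1×1.60×10^-19)(0.0192)(0.0487) / (5.01×10^-27) = 2.98×10^4 m/s.
K = ½mv² = 0.5·(5.01×10^-27)·(2.98×10^4)² = 2.23×10^-18 J = 14.0 eV.

K ≈ 14.0 eV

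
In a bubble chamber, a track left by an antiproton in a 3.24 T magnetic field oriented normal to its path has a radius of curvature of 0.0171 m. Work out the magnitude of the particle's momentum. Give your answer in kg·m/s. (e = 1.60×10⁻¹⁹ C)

p ≈ 8.86×10^-21 kg·m/s

Since qvB = mv²/r, the momentum p = mv = qBr.
p = (1×1.60×10^-19)(3.24)(0.0171) = 8.86×10^-21 kg·m/s.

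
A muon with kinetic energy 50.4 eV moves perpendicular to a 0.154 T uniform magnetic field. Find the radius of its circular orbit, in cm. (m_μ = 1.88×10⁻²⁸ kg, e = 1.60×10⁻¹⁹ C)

Convert the energy: K = 50.4 eV = 8.06×10^-18 J.
v = √(2K/m) = √(2·8.06×10^-18/1.88×10^-28) = 2.93×10^5 m/s.
r = mv/(qB) = (1.88×10^-28)(2.93×10^5) / [(1×1.60×10^-19)(0.154)] = 2.23×10^-3 m.

r ≈ 0.223 cm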